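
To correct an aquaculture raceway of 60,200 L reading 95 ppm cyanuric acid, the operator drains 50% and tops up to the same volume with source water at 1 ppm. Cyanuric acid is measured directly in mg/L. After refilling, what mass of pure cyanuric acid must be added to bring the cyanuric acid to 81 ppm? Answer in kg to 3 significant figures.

1.99 kg

After draining 50% and refilling: 95 × 0.50 + 1 × 0.50 = 48 ppm.
Deficit to target: 81 − 48 = 33 mg/L.
Mass: 33 mg/L × 60,200 L = 1987 g cyanuric acid.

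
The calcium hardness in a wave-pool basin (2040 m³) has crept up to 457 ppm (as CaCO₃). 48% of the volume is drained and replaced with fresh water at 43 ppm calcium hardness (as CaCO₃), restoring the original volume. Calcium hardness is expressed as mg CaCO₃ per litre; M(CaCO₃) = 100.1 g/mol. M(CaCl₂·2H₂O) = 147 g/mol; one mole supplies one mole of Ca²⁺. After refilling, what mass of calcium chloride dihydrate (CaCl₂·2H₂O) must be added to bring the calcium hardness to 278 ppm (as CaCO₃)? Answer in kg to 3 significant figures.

59.1 kg

Volume: 2040 m³ = 2,040,000 L.
After draining 48% and refilling: 457 × 0.52 + 43 × 0.48 = 258.28 ppm.
Deficit to target: 278 − 258.28 = 19.72 mg/L.
As CaCO₃: 19.72 mg/L × 2,040,000 L = 40,230 g; ÷ 100.1 = 401.9 mol Ca²⁺.
Mass: 401.9 × 147 = 59,080 g.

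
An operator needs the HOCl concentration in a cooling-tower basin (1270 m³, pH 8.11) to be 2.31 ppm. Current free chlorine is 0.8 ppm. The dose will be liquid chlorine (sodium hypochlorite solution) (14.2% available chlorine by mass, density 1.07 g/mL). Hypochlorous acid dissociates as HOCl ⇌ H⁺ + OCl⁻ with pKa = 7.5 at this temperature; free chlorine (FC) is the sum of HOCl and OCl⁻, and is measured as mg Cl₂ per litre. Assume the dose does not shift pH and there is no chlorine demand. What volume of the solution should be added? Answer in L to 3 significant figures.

91.3 L

Volume: 1270 m³ = 1,270,000 L.
[OCl⁻]/[HOCl] = 10^(pH − pKa) = 10^(8.11 − 7.5) = 4.074; fraction as HOCl = 1/(1 + 4.074) = 0.1971.
Free chlorine required for 2.31 ppm HOCl: 2.31 / 0.1971 = 11.72 ppm.
FC to add: 11.72 − 0.8 = 10.92 mg/L as Cl₂.
Cl₂ equivalent: 10.92 mg/L × 1,270,000 L = 13,870 g.
Product at 14.2% available Cl: 13,870 / 0.142 = 97,670 g.
Volume: 97,670 g ÷ 1.07 g/mL = 91,280 mL.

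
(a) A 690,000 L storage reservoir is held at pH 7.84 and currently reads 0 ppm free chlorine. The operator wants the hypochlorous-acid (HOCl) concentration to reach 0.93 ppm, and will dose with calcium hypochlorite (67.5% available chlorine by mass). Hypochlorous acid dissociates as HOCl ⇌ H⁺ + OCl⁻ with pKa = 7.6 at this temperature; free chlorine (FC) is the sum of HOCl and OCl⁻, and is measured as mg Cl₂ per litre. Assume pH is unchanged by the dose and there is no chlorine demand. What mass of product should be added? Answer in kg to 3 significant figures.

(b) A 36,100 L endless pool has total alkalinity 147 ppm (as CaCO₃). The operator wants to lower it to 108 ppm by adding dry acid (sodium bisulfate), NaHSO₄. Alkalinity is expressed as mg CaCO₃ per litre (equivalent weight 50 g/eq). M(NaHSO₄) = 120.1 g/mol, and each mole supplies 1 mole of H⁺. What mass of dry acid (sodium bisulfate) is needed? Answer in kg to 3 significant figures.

(a) [OCl⁻]/[HOCl] = 10^(pH − pKa) = 10^(7.84 − 7.6) = 1.738; fraction as HOCl = 1/(1 + 1.738) = 0.3653.
(a) Free chlorine required for 0.93 ppm HOCl: 0.93 / 0.3653 = 2.546 ppm.
(a) FC to add: 2.546 − 0 = 2.546 mg/L as Cl₂.
(a) Cl₂ equivalent: 2.546 mg/L × 690,000 L = 1757 g.
(a) Product at 67.5% available Cl: 1757 / 0.675 = 2603 g.

(b) Alkalinity to neutralize: (147 − 108) = 39 mg/L as CaCO₃ × 36,100 L = 1408 g as CaCO₃.
(b) Equivalents of H⁺ required: 1408 ÷ 50 g/eq = 28.16 eq = 28.16 mol NaHSO₄.
(b) Mass of NaHSO₄: 28.16 × 120.1 = 3382 g.

(a) 2.60 kg; (b) 3.38 kg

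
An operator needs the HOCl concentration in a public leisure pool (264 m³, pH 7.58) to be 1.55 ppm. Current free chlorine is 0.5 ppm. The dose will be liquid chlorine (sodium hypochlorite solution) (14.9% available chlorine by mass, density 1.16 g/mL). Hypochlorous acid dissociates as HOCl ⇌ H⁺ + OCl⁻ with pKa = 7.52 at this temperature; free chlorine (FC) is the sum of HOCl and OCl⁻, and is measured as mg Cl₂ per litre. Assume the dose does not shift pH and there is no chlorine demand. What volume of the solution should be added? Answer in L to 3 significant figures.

Volume: 264 m³ = 264,000 L.
[OCl⁻]/[HOCl] = 10^(pH − pKa) = 10^(7.58 − 7.52) = 1.148; fraction as HOCl = 1/(1 + 1.148) = 0.4655.
Free chlorine required for 1.55 ppm HOCl: 1.55 / 0.4655 = 3.33 ppm.
FC to add: 3.33 − 0.5 = 2.83 mg/L as Cl₂.
Cl₂ equivalent: 2.83 mg/L × 264,000 L = 747 g.
Product at 14.9% available Cl: 747 / 0.149 = 5014 g.
Volume: 5014 g ÷ 1.16 g/mL = 4322 mL.

4.32 L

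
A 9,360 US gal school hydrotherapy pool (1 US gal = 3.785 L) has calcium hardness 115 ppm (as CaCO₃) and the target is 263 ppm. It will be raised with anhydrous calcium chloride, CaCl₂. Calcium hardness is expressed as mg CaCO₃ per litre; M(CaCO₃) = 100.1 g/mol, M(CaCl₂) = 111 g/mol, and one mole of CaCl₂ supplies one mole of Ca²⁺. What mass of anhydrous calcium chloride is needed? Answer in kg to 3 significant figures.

5.81 kg

Volume: 9,360 US gal × 3.785 L/gal = 35,428 L.
Hardness to add: (263 − 115) = 148 mg/L as CaCO₃ × 35,428 L = 5243 g as CaCO₃.
Moles of Ca²⁺ (1 mol Ca²⁺ ≡ 1 mol CaCO₃): 5243 / 100.1 g/mol = 52.38 mol.
Mass of CaCl₂: 52.38 × 111 = 5814 g.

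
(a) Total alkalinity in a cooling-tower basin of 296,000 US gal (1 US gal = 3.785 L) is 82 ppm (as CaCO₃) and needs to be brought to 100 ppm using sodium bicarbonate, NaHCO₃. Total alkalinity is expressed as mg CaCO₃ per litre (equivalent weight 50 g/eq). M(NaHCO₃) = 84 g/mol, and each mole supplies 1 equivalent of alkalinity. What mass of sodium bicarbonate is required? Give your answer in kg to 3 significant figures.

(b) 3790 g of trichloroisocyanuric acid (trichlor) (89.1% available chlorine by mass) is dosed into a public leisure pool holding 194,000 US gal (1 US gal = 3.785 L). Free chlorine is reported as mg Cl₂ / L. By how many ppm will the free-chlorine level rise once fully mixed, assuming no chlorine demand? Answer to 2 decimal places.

(a) Volume: 296,000 US gal × 3.785 L/gal = 1,120,360 L.
(a) Alkalinity to add: (100 − 82) = 18 mg/L as CaCO₃ × 1,120,360 L = 20,170 g as CaCO₃.
(a) Equivalents: 20,170 g ÷ 50 g/eq = 403.3 eq.
(a) NaHCO₃ supplies 1 eq per mole → 403.3 mol.
(a) Mass: 403.3 mol × 84 g/mol = 33,880 g.

(b) Volume: 194,000 US gal × 3.785 L/gal = 734,290 L.
(b) Available chlorine delivered: 3790 g × 0.891 = 3377 g as Cl₂.
(b) Concentration rise: 3377 g / 734,290 L = 4.599 mg/L = 4.60 ppm.

(a) 33.9 kg; (b) 4.60 ppm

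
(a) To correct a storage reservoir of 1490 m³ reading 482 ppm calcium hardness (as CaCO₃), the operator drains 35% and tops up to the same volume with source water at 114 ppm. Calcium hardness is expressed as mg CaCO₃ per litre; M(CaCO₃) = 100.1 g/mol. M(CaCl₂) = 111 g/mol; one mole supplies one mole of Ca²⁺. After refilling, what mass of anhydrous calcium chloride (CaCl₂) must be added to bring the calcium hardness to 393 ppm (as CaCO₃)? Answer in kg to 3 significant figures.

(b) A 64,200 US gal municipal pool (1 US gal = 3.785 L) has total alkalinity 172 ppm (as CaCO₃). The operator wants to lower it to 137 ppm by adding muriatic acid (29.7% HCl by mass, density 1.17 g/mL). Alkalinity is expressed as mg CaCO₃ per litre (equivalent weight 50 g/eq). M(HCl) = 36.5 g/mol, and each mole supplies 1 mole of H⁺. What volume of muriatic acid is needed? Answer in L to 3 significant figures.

(a) 65.8 kg; (b) 17.9 L

(a) Volume: 1490 m³ = 1,490,000 L.
(a) After draining 35% and refilling: 482 × 0.65 + 114 × 0.35 = 353.2 ppm.
(a) Deficit to target: 393 − 353.2 = 39.8 mg/L.
(a) As CaCO₃: 39.8 mg/L × 1,490,000 L = 59,300 g; ÷ 100.1 = 592.4 mol Ca²⁺.
(a) Mass: 592.4 × 111 = 65,760 g.

(b) Volume: 64,200 US gal × 3.785 L/gal = 242,997 L.
(b) Alkalinity to neutralize: (172 − 137) = 35 mg/L as CaCO₃ × 242,997 L = 8505 g as CaCO₃.
(b) Equivalents of H⁺ required: 8505 ÷ 50 g/eq = 170.1 eq = 170.1 mol HCl.
(b) Mass of HCl: 170.1 × 36.5 = 6209 g.
(b) Mass of 29.7% solution: 6209 / 0.297 = 20,900 g.
(b) Volume: 20,900 g ÷ 1.17 g/mL = 17,870 mL.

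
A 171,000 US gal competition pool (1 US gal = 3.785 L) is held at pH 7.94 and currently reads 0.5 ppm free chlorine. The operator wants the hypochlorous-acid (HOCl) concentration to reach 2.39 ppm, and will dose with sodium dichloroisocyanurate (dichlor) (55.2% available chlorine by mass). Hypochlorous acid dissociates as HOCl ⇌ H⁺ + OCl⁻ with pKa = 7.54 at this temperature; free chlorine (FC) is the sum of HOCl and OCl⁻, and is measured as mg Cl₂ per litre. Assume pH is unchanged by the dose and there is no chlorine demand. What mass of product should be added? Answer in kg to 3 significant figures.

9.26 kg

Volume: 171,000 US gal × 3.785 L/gal = 647,235 L.
[OCl⁻]/[HOCl] = 10^(pH − pKa) = 10^(7.94 − 7.54) = 2.512; fraction as HOCl = 1/(1 + 2.512) = 0.2847.
Free chlorine required for 2.39 ppm HOCl: 2.39 / 0.2847 = 8.393 ppm.
FC to add: 8.393 − 0.5 = 7.893 mg/L as Cl₂.
Cl₂ equivalent: 7.893 mg/L × 647,235 L = 5109 g.
Product at 55.2% available Cl: 5109 / 0.552 = 9255 g.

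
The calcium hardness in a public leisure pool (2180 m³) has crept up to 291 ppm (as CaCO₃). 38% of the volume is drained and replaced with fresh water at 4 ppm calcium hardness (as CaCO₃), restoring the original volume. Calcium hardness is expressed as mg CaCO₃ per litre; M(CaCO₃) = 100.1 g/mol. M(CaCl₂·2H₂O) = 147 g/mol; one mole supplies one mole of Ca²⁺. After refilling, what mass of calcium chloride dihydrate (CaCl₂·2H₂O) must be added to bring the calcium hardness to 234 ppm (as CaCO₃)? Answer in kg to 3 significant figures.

Volume: 2180 m³ = 2,180,000 L.
After draining 38% and refilling: 291 × 0.62 + 4 × 0.38 = 181.94 ppm.
Deficit to target: 234 − 181.94 = 52.06 mg/L.
As CaCO₃: 52.06 mg/L × 2,180,000 L = 113,500 g; ÷ 100.1 = 1134 mol Ca²⁺.
Mass: 1134 × 147 = 166,700 g.

167 kg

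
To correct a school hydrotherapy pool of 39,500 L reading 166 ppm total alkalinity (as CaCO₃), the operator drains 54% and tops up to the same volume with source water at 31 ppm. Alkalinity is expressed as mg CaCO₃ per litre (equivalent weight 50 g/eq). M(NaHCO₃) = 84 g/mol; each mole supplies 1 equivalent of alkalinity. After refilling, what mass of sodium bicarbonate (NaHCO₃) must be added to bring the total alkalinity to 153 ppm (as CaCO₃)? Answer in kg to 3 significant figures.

After draining 54% and refilling: 166 × 0.46 + 31 × 0.54 = 93.1 ppm.
Deficit to target: 153 − 93.1 = 59.9 mg/L.
As CaCO₃: 59.9 mg/L × 39,500 L = 2366 g; ÷ 50 g/eq ÷ 1 = 47.32 mol NaHCO₃.
Mass: 47.32 × 84 = 3975 g.

3.97 kg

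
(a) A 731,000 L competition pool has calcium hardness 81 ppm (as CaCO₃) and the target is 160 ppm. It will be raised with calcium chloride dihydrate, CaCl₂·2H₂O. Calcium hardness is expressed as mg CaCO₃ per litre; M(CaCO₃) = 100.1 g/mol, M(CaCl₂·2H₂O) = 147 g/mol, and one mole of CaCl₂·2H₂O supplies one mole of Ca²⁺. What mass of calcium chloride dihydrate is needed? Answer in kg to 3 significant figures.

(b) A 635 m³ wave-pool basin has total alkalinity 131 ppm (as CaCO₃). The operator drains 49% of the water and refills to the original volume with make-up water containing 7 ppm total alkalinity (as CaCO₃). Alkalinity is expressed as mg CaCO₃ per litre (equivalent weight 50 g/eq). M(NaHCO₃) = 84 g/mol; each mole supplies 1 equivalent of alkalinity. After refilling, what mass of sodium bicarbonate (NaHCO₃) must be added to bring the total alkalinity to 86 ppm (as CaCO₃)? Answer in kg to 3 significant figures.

(a) 84.8 kg; (b) 16.8 kg

(a) Hardness to add: (160 − 81) = 79 mg/L as CaCO₃ × 731,000 L = 57,750 g as CaCO₃.
(a) Moles of Ca²⁺ (1 mol Ca²⁺ ≡ 1 mol CaCO₃): 57,750 / 100.1 g/mol = 576.9 mol.
(a) Mass of CaCl₂·2H₂O: 576.9 × 147 = 84,810 g.

(b) Volume: 635 m³ = 635,000 L.
(b) After draining 49% and refilling: 131 × 0.51 + 7 × 0.49 = 70.24 ppm.
(b) Deficit to target: 86 − 70.24 = 15.76 mg/L.
(b) As CaCO₃: 15.76 mg/L × 635,000 L = 10,010 g; ÷ 50 g/eq ÷ 1 = 200.2 mol NaHCO₃.
(b) Mass: 200.2 × 84 = 16,810 g.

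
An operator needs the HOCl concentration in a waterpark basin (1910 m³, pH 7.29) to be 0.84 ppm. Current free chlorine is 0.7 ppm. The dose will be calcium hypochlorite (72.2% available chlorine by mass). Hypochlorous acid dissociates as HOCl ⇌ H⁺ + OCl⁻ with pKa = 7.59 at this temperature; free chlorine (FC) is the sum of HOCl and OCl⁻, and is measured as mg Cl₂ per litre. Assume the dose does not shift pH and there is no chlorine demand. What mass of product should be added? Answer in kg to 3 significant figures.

1.48 kg

Volume: 1910 m³ = 1,910,000 L.
[OCl⁻]/[HOCl] = 10^(pH − pKa) = 10^(7.29 − 7.59) = 0.5012; fraction as HOCl = 1/(1 + 0.5012) = 0.6661.
Free chlorine required for 0.84 ppm HOCl: 0.84 / 0.6661 = 1.261 ppm.
FC to add: 1.261 − 0.7 = 0.561 mg/L as Cl₂.
Cl₂ equivalent: 0.561 mg/L × 1,910,000 L = 1072 g.
Product at 72.2% available Cl: 1072 / 0.722 = 1484 g.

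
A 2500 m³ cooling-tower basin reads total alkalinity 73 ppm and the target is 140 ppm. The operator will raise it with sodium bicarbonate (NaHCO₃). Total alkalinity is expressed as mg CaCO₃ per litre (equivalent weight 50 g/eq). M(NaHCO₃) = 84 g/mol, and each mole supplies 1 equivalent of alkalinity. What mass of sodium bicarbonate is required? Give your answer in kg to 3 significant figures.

281 kg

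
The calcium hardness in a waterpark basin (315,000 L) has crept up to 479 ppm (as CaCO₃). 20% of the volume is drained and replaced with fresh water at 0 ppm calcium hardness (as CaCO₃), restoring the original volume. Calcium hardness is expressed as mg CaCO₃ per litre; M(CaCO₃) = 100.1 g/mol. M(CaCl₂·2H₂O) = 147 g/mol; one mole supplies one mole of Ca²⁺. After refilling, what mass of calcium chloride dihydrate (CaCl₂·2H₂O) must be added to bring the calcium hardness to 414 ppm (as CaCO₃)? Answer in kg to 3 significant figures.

After draining 20% and refilling: 479 × 0.80 + 0 × 0.20 = 383.2 ppm.
Deficit to target: 414 − 383.2 = 30.8 mg/L.
As CaCO₃: 30.8 mg/L × 315,000 L = 9702 g; ÷ 100.1 = 96.92 mol Ca²⁺.
Mass: 96.92 × 147 = 14,250 g.

14.2 kg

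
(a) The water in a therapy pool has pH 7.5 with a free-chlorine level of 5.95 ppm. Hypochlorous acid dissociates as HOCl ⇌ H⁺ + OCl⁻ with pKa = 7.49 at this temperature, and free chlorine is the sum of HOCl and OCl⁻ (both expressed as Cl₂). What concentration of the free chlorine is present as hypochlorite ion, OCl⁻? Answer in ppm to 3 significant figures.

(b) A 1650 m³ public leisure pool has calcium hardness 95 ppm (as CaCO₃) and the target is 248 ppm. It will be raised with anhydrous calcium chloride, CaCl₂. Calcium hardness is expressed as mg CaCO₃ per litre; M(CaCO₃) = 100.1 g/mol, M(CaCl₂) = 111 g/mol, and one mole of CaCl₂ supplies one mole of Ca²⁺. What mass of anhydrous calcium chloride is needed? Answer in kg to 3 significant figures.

(a) [OCl⁻]/[HOCl] = 10^(pH − pKa) = 10^(7.5 − 7.49) = 10^0.01 = 1.023.
(a) Fraction as HOCl = 1 / (1 + 1.023) = 0.4942.
(a) OCl⁻ = (1 − 0.4942) × 5.95 ppm = 3.009 ppm.

(b) Volume: 1650 m³ = 1,650,000 L.
(b) Hardness to add: (248 − 95) = 153 mg/L as CaCO₃ × 1,650,000 L = 252,400 g as CaCO₃.
(b) Moles of Ca²⁺ (1 mol Ca²⁺ ≡ 1 mol CaCO₃): 252,400 / 100.1 g/mol = 2522 mol.
(b) Mass of CaCl₂: 2522 × 111 = 279,900 g.

(a) 3.01 ppm; (b) 280 kg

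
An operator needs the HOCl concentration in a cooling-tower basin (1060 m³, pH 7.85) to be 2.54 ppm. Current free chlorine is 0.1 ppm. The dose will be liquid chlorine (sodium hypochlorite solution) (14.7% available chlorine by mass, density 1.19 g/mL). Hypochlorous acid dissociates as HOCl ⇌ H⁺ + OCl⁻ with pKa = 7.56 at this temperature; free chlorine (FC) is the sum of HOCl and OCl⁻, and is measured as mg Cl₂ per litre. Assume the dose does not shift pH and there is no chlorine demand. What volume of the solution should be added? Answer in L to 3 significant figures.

44.8 L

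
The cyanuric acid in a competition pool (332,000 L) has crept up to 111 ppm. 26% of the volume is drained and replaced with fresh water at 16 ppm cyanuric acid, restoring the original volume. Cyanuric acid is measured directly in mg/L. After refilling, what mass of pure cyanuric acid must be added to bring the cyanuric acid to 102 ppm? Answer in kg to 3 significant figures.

5.21 kg

After draining 26% and refilling: 111 × 0.74 + 16 × 0.26 = 86.3 ppm.
Deficit to target: 102 − 86.3 = 15.7 mg/L.
Mass: 15.7 mg/L × 332,000 L = 5212 g cyanuric acid.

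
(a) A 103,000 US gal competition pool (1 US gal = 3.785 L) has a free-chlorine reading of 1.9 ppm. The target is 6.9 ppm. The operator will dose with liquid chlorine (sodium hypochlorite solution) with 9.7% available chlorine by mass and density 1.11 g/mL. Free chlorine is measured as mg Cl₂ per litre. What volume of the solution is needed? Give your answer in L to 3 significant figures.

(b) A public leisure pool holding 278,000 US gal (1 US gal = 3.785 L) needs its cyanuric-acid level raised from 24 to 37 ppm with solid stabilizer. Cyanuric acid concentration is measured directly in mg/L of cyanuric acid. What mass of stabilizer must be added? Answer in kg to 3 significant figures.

(a) 18.1 L; (b) 13.7 kg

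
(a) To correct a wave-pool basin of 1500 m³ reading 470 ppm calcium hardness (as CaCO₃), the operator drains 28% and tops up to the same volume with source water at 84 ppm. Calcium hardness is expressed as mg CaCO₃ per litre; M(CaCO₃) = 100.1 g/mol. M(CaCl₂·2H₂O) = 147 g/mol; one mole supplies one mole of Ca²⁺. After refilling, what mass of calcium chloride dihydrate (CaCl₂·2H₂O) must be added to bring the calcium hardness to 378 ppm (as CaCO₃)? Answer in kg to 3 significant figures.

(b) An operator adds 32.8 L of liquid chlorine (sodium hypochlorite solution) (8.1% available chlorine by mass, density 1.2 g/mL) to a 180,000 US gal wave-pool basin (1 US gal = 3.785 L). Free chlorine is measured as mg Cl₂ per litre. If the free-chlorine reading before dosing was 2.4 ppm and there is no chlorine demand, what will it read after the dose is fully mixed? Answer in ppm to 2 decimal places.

(a) 35.4 kg; (b) 7.08 ppm

(a) Volume: 1500 m³ = 1,500,000 L.
(a) After draining 28% and refilling: 470 × 0.72 + 84 × 0.28 = 361.92 ppm.
(a) Deficit to target: 378 − 361.92 = 16.08 mg/L.
(a) As CaCO₃: 16.08 mg/L × 1,500,000 L = 24,120 g; ÷ 100.1 = 241 mol Ca²⁺.
(a) Mass: 241 × 147 = 35,420 g.

(b) Volume: 180,000 US gal × 3.785 L/gal = 681,300 L.
(b) Mass of solution: 32.8 L × 1000 mL/L × 1.2 g/mL = 39,360 g.
(b) Available chlorine delivered: 39,360 g × 0.081 = 3188 g as Cl₂.
(b) Concentration rise: 3188 g / 681,300 L = 4.68 mg/L = 4.68 ppm.
(b) Final FC: 2.4 + 4.68 = 7.08 ppm.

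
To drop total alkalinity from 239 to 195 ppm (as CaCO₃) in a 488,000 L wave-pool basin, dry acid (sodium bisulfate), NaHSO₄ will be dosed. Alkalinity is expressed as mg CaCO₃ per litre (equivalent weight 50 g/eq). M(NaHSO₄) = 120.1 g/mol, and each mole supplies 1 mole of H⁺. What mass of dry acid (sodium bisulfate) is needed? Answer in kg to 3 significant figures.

Alkalinity to neutralize: (239 − 195) = 44 mg/L as CaCO₃ × 488,000 L = 21,470 g as CaCO₃.
Equivalents of H⁺ required: 21,470 ÷ 50 g/eq = 429.4 eq = 429.4 mol NaHSO₄.
Mass of NaHSO₄: 429.4 × 120.1 = 51,580 g.

51.6 kg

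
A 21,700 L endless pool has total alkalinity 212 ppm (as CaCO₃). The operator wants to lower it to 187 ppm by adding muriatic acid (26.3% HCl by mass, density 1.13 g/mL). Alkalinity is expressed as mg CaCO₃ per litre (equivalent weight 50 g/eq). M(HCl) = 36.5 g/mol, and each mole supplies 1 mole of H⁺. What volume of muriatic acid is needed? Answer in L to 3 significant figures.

Alkalinity to neutralize: (212 − 187) = 25 mg/L as CaCO₃ × 21,700 L = 542.5 g as CaCO₃.
Equivalents of H⁺ required: 542.5 ÷ 50 g/eq = 10.85 eq = 10.85 mol HCl.
Mass of HCl: 10.85 × 36.5 = 396 g.
Mass of 26.3% solution: 396 / 0.263 = 1506 g.
Volume: 1506 g ÷ 1.13 g/mL = 1333 mL.

1.33 L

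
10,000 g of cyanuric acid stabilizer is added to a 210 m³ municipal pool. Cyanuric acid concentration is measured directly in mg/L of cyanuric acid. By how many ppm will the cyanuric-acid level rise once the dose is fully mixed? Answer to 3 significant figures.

47.6 ppm

Volume: 210 m³ = 210,000 L.
Rise: 10,000 g / 210,000 L × 1000 = 47.62 mg/L.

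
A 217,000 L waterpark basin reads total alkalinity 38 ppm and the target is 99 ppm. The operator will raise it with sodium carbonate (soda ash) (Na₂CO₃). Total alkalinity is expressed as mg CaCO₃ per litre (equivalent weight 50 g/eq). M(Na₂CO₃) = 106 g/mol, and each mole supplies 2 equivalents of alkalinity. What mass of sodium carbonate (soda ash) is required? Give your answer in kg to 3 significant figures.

14.0 kg

Alkalinity to add: (99 − 38) = 61 mg/L as CaCO₃ × 217,000 L = 13,240 g as CaCO₃.
Equivalents: 13,240 g ÷ 50 g/eq = 264.7 eq.
Each mole of Na₂CO₃ supplies 2 eq, so 264.7 / 2 = 132.4 mol.
Mass: 132.4 mol × 106 g/mol = 14,030 g.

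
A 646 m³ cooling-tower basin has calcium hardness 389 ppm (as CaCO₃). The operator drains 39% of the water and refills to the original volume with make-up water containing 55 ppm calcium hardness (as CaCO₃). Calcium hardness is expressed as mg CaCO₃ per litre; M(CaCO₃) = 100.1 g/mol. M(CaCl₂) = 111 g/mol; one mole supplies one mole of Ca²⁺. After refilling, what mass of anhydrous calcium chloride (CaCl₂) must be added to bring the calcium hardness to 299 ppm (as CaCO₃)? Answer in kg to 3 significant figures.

Volume: 646 m³ = 646,000 L.
After draining 39% and refilling: 389 × 0.61 + 55 × 0.39 = 258.74 ppm.
Deficit to target: 299 − 258.74 = 40.26 mg/L.
As CaCO₃: 40.26 mg/L × 646,000 L = 26,010 g; ÷ 100.1 = 259.8 mol Ca²⁺.
Mass: 259.8 × 111 = 28,840 g.

28.8 kg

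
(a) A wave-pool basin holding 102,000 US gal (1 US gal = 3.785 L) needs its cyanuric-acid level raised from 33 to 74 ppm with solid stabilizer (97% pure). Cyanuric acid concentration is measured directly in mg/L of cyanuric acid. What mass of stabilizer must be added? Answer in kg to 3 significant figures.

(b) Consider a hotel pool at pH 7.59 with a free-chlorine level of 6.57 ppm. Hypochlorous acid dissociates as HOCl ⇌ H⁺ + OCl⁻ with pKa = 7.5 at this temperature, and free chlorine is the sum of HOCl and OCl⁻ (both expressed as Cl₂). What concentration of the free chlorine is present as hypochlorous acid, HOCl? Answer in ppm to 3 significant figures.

(a) 16.3 kg; (b) 2.95 ppm

(a) Volume: 102,000 US gal × 3.785 L/gal = 386,070 L.
(a) CYA to add: (74 − 33) = 41 mg/L × 386,070 L = 15,830 g cyanuric acid.
(a) At 97% purity: 15,830 / 0.97 = 16,320 g product.

(b) [OCl⁻]/[HOCl] = 10^(pH − pKa) = 10^(7.59 − 7.5) = 10^0.09 = 1.23.
(b) Fraction as HOCl = 1 / (1 + 1.23) = 0.4484.
(b) HOCl = 0.4484 × 6.57 ppm = 2.946 ppm.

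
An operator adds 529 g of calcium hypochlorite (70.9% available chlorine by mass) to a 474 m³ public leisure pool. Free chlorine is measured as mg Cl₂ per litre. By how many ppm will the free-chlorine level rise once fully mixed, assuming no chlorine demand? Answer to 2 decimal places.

Volume: 474 m³ = 474,000 L.
Available chlorine delivered: 529 g × 0.709 = 375.1 g as Cl₂.
Concentration rise: 375.1 g / 474,000 L = 0.7913 mg/L = 0.79 ppm.

0.79 ppm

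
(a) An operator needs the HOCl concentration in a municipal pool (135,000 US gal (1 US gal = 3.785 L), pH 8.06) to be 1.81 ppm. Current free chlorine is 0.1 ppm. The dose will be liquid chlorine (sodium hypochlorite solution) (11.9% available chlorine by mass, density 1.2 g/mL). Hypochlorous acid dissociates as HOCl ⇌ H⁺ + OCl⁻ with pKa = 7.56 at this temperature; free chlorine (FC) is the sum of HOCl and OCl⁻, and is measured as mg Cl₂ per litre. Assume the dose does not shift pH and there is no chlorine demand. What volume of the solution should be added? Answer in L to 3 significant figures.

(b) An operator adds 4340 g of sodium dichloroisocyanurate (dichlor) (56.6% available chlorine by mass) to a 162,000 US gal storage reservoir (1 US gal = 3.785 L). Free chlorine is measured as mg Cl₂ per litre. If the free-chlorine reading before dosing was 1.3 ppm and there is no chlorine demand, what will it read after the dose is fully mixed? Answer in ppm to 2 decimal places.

(a) Volume: 135,000 US gal × 3.785 L/gal = 510,975 L.
(a) [OCl⁻]/[HOCl] = 10^(pH − pKa) = 10^(8.06 − 7.56) = 3.162; fraction as HOCl = 1/(1 + 3.162) = 0.2403.
(a) Free chlorine required for 1.81 ppm HOCl: 1.81 / 0.2403 = 7.534 ppm.
(a) FC to add: 7.534 − 0.1 = 7.434 mg/L as Cl₂.
(a) Cl₂ equivalent: 7.434 mg/L × 510,975 L = 3798 g.
(a) Product at 11.9% available Cl: 3798 / 0.119 = 31,920 g.
(a) Volume: 31,920 g ÷ 1.2 g/mL = 26,600 mL.

(b) Volume: 162,000 US gal × 3.785 L/gal = 613,170 L.
(b) Available chlorine delivered: 4340 g × 0.566 = 2456 g as Cl₂.
(b) Concentration rise: 2456 g / 613,170 L = 4.006 mg/L = 4.01 ppm.
(b) Final FC: 1.3 + 4.01 = 5.31 ppm.

(a) 26.6 L; (b) 5.31 ppm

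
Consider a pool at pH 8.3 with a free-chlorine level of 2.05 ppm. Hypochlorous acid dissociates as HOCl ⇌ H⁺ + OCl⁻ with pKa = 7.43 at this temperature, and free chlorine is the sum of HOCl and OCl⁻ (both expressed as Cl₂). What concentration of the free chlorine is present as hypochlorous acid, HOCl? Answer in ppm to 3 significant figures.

0.244 ppm

[OCl⁻]/[HOCl] = 10^(pH − pKa) = 10^(8.3 − 7.43) = 10^0.87 = 7.413.
Fraction as HOCl = 1 / (1 + 7.413) = 0.1189.
HOCl = 0.1189 × 2.05 ppm = 0.2437 ppm.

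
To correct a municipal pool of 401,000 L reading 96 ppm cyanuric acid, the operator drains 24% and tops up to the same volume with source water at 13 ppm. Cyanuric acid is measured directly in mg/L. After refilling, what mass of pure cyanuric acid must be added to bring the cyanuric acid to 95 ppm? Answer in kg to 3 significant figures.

After draining 24% and refilling: 96 × 0.76 + 13 × 0.24 = 76.08 ppm.
Deficit to target: 95 − 76.08 = 18.92 mg/L.
Mass: 18.92 mg/L × 401,000 L = 7587 g cyanuric acid.

7.59 kg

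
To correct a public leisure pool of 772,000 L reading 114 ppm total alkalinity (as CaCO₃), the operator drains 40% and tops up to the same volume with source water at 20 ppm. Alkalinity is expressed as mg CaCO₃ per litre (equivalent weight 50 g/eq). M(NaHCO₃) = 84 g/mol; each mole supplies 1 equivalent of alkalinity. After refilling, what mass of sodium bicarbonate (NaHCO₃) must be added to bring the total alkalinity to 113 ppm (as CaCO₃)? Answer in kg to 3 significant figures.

47.5 kg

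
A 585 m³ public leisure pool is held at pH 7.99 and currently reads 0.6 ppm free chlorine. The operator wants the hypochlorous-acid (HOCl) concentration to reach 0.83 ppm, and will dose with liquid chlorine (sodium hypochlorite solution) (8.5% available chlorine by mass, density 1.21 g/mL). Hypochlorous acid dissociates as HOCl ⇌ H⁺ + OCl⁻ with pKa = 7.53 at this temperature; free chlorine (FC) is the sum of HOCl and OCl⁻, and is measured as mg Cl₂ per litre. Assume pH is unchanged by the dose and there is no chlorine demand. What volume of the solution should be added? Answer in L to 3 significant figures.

Volume: 585 m³ = 585,000 L.
[OCl⁻]/[HOCl] = 10^(pH − pKa) = 10^(7.99 − 7.53) = 2.884; fraction as HOCl = 1/(1 + 2.884) = 0.2575.
Free chlorine required for 0.83 ppm HOCl: 0.83 / 0.2575 = 3.224 ppm.
FC to add: 3.224 − 0.6 = 2.624 mg/L as Cl₂.
Cl₂ equivalent: 2.624 mg/L × 585,000 L = 1535 g.
Product at 8.5% available Cl: 1535 / 0.085 = 18,060 g.
Volume: 18,060 g ÷ 1.21 g/mL = 14,920 mL.

14.9 L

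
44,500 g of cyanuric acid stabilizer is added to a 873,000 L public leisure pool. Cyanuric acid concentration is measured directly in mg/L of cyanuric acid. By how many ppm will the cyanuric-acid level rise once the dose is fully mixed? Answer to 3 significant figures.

Rise: 44,500 g / 873,000 L × 1000 = 50.97 mg/L.

51.0 ppm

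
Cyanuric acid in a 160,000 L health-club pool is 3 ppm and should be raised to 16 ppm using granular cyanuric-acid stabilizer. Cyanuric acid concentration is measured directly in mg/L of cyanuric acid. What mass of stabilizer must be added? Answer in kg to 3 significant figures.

2.08 kg

CYA to add: (16 − 3) = 13 mg/L × 160,000 L = 2080 g cyanuric acid.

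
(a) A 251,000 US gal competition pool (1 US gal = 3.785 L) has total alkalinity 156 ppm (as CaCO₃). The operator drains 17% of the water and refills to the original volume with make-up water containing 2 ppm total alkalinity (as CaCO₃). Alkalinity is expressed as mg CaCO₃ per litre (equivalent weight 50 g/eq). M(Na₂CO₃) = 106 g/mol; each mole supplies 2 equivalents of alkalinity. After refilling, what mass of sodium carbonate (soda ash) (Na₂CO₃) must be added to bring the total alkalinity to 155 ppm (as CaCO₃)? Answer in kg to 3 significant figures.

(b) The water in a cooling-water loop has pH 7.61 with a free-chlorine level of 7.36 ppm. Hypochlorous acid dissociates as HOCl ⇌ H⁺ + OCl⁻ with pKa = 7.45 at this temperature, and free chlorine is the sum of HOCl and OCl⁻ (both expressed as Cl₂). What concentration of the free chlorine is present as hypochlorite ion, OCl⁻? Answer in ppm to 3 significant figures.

(a) 25.4 kg; (b) 4.35 ppm

(a) Volume: 251,000 US gal × 3.785 L/gal = 950,035 L.
(a) After draining 17% and refilling: 156 × 0.83 + 2 × 0.17 = 129.82 ppm.
(a) Deficit to target: 155 − 129.82 = 25.18 mg/L.
(a) As CaCO₃: 25.18 mg/L × 950,035 L = 23,920 g; ÷ 50 g/eq ÷ 2 = 239.2 mol Na₂CO₃.
(a) Mass: 239.2 × 106 = 25,360 g.

(b) [OCl⁻]/[HOCl] = 10^(pH − pKa) = 10^(7.61 − 7.45) = 10^0.16 = 1.445.
(b) Fraction as HOCl = 1 / (1 + 1.445) = 0.4089.
(b) OCl⁻ = (1 − 0.4089) × 7.36 ppm = 4.35 ppm.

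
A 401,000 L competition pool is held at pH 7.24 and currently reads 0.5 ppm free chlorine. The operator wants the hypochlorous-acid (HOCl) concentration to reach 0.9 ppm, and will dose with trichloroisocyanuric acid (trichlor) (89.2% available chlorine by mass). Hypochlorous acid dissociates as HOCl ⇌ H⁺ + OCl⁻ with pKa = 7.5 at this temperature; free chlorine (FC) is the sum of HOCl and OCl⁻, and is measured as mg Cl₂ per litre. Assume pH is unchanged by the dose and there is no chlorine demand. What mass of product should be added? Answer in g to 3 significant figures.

402 g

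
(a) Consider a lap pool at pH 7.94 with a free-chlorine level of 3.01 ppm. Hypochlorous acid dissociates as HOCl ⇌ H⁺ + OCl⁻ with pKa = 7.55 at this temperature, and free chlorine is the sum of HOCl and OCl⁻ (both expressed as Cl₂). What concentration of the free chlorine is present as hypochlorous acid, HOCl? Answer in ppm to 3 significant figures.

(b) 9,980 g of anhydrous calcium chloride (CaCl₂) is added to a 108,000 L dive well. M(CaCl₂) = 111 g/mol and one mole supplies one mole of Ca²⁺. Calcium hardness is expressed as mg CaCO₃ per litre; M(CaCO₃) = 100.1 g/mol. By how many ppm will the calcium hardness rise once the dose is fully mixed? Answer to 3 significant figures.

(a) 0.871 ppm; (b) 83.3 ppm

(a) [OCl⁻]/[HOCl] = 10^(pH − pKa) = 10^(7.94 − 7.55) = 10^0.39 = 2.455.
(a) Fraction as HOCl = 1 / (1 + 2.455) = 0.2895.
(a) HOCl = 0.2895 × 3.01 ppm = 0.8713 ppm.

(b) Moles of Ca²⁺: 9,980 g ÷ 111 g/mol = 89.91 mol.
(b) As CaCO₃: 89.91 mol × 100.1 g/mol = 9000 g.
(b) Rise: 9000 g / 108,000 L × 1000 = 83.33 mg/L.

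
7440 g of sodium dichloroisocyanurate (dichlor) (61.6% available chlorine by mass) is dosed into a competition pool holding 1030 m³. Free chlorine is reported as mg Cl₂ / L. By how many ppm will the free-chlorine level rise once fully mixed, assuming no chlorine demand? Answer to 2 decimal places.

Volume: 1030 m³ = 1,030,000 L.
Available chlorine delivered: 7440 g × 0.616 = 4583 g as Cl₂.
Concentration rise: 4583 g / 1,030,000 L = 4.45 mg/L = 4.45 ppm.

4.45 ppm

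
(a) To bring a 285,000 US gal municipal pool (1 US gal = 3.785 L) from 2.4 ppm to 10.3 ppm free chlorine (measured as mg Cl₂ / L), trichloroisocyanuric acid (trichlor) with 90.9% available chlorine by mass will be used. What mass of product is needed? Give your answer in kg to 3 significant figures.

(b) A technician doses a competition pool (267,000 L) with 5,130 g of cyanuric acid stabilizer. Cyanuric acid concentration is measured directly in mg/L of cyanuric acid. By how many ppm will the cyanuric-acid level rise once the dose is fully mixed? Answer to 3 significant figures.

(a) 9.38 kg; (b) 19.2 ppm

(a) Volume: 285,000 US gal × 3.785 L/gal = 1,078,725 L.
(a) Chlorine deficit: 10.3 − 2.4 = 7.9 ppm = 7.9 mg/L as Cl₂.
(a) Cl₂ equivalent needed: 7.9 mg/L × 1,078,725 L = 8,522,000 mg = 8522 g.
(a) Product at 90.9% available chlorine: 8522 / 0.909 = 9375 g.

(b) Rise: 5,130 g / 267,000 L × 1000 = 19.21 mg/L.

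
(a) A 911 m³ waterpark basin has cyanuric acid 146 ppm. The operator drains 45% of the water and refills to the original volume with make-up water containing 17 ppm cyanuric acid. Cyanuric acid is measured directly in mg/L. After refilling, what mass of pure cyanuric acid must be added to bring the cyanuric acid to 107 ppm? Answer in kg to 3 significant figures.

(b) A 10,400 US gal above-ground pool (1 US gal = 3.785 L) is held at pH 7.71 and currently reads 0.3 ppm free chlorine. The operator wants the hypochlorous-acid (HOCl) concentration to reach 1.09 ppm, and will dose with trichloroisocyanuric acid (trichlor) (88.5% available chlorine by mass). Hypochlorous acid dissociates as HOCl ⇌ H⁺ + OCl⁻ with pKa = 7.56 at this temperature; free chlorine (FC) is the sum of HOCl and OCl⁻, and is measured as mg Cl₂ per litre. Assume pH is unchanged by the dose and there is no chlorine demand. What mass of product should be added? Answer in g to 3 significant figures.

(a) 17.4 kg; (b) 104 g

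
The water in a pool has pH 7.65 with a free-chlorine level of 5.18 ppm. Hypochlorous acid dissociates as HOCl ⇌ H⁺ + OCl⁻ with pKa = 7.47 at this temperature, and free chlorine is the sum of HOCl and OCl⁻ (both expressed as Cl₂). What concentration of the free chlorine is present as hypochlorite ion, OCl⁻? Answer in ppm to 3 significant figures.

3.12 ppm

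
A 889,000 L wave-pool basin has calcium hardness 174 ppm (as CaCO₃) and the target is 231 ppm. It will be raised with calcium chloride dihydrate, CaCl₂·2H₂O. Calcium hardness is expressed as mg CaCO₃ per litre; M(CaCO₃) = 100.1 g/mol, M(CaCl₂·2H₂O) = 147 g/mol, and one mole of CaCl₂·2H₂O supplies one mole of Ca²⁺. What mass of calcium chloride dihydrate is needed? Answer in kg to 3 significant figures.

Hardness to add: (231 − 174) = 57 mg/L as CaCO₃ × 889,000 L = 50,670 g as CaCO₃.
Moles of Ca²⁺ (1 mol Ca²⁺ ≡ 1 mol CaCO₃): 50,670 / 100.1 g/mol = 506.2 mol.
Mass of CaCl₂·2H₂O: 506.2 × 147 = 74,410 g.

74.4 kg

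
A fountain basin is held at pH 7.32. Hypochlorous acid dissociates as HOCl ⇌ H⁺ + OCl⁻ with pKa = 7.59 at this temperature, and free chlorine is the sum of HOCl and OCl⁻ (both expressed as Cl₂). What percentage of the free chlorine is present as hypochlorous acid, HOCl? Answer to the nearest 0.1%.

65.1%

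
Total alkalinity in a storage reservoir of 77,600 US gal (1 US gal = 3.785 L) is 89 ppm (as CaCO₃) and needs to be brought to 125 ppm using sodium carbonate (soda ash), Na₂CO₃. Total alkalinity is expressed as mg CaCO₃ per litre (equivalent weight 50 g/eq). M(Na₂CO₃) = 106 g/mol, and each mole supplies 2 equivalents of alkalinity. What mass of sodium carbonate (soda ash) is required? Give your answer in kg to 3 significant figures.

11.2 kg

Volume: 77,600 US gal × 3.785 L/gal = 293,716 L.
Alkalinity to add: (125 − 89) = 36 mg/L as CaCO₃ × 293,716 L = 10,570 g as CaCO₃.
Equivalents: 10,570 g ÷ 50 g/eq = 211.5 eq.
Each mole of Na₂CO₃ supplies 2 eq, so 211.5 / 2 = 105.7 mol.
Mass: 105.7 mol × 106 g/mol = 11,210 g.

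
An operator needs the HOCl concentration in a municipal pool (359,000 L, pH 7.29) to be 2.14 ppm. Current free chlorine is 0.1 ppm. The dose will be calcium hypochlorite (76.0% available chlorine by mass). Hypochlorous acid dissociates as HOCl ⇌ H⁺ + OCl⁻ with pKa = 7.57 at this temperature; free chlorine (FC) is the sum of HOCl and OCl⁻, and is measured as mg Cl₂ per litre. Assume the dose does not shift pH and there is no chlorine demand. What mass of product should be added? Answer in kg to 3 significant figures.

1.49 kg

[OCl⁻]/[HOCl] = 10^(pH − pKa) = 10^(7.29 − 7.57) = 0.5248; fraction as HOCl = 1/(1 + 0.5248) = 0.6558.
Free chlorine required for 2.14 ppm HOCl: 2.14 / 0.6558 = 3.263 ppm.
FC to add: 3.263 − 0.1 = 3.163 mg/L as Cl₂.
Cl₂ equivalent: 3.163 mg/L × 359,000 L = 1136 g.
Product at 76.0% available Cl: 1136 / 0.76 = 1494 g.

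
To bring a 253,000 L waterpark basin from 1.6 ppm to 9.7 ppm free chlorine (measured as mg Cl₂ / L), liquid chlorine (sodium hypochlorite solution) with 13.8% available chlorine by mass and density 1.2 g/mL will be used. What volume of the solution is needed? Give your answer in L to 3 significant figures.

12.4 L

Chlorine deficit: 9.7 − 1.6 = 8.1 ppm = 8.1 mg/L as Cl₂.
Cl₂ equivalent needed: 8.1 mg/L × 253,000 L = 2,049,000 mg = 2049 g.
Product at 13.8% available chlorine: 2049 / 0.138 = 14,850 g.
Volume at density 1.2 g/mL: 14,850 g ÷ 1.2 g/mL = 12,380 mL.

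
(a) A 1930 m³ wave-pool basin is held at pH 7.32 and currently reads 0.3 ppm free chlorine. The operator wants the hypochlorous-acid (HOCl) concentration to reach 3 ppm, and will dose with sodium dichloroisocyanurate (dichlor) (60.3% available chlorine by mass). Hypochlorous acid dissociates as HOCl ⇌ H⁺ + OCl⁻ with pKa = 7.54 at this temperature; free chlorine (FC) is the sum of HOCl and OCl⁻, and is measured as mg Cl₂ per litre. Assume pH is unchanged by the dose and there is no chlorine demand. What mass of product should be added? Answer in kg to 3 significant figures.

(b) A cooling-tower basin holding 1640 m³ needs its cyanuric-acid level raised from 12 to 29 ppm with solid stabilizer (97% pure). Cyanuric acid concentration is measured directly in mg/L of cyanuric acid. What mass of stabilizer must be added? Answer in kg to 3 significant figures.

(a) 14.4 kg; (b) 28.7 kg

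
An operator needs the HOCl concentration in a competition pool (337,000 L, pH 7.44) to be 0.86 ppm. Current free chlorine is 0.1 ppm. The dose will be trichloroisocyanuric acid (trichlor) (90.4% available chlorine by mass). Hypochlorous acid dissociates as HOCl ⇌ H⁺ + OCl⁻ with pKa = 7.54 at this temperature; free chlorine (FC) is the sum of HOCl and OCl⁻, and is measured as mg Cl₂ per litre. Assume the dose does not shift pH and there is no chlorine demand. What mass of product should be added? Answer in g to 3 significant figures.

538 g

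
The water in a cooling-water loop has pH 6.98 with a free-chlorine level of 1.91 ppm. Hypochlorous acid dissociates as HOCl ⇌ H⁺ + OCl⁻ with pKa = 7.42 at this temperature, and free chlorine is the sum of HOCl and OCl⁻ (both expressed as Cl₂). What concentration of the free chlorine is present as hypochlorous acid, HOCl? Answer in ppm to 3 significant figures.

[OCl⁻]/[HOCl] = 10^(pH − pKa) = 10^(6.98 − 7.42) = 10^-0.44 = 0.3631.
Fraction as HOCl = 1 / (1 + 0.3631) = 0.7336.
HOCl = 0.7336 × 1.91 ppm = 1.401 ppm.

1.40 ppm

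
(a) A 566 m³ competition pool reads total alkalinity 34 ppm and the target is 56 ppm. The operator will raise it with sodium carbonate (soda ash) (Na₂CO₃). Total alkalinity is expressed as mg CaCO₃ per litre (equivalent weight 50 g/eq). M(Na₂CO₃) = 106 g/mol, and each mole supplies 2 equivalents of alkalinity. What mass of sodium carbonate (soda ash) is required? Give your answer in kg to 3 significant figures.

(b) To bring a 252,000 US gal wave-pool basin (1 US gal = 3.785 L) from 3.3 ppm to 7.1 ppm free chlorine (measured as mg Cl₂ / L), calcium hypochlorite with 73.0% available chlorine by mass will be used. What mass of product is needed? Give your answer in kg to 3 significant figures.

(a) Volume: 566 m³ = 566,000 L.
(a) Alkalinity to add: (56 − 34) = 22 mg/L as CaCO₃ × 566,000 L = 12,450 g as CaCO₃.
(a) Equivalents: 12,450 g ÷ 50 g/eq = 249 eq.
(a) Each mole of Na₂CO₃ supplies 2 eq, so 249 / 2 = 124.5 mol.
(a) Mass: 124.5 mol × 106 g/mol = 13,200 g.

(b) Volume: 252,000 US gal × 3.785 L/gal = 953,820 L.
(b) Chlorine deficit: 7.1 − 3.3 = 3.8 ppm = 3.8 mg/L as Cl₂.
(b) Cl₂ equivalent needed: 3.8 mg/L × 953,820 L = 3,625,000 mg = 3625 g.
(b) Product at 73.0% available chlorine: 3625 / 0.73 = 4965 g.

(a) 13.2 kg; (b) 4.97 kg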